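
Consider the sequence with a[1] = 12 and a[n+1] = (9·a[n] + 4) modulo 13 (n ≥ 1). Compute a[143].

a[1] = 12,  a[2] = 8,  a[3] = 11,  a[4] = 12.
The sequence repeats with period 3.
So a[143] = a[1 + ((143-1) mod 3)] = a[2] = 8.

8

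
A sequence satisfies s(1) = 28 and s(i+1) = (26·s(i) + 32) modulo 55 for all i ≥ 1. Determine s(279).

s(1) = 28, s(2) = 45, s(3) = 47, s(4) = 44, s(5) = 21, s(6) = 28.
Since s(6) = s(1) = 28, the sequence is periodic with period 5.
(279 - 1) mod 5 = 3, so s(279) = s(4) = 44.

44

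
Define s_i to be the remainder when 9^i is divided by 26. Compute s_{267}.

1

s_1 = 9; s_2 = 3; s_3 = 1; s_4 = 9.
Since s_4 = s_1 = 9, the sequence is periodic with period 3.
(267 - 1) mod 3 = 2, so s_{267} = s_3 = 1.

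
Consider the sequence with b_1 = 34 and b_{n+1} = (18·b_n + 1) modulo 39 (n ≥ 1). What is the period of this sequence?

Computing terms: b_1 = 34, b_2 = 28, b_3 = 37, b_4 = 4, b_5 = 34.
Since b_5 = b_1 = 34, the sequence is periodic with period 4.

4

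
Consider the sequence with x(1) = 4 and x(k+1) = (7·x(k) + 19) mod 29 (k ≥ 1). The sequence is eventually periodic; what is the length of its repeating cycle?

Computing terms: x(1) = 4; x(2) = 18; x(3) = 0; x(4) = 19; x(5) = 7; x(6) = 10; x(7) = 2; x(8) = 4.
The sequence repeats with period 7.

7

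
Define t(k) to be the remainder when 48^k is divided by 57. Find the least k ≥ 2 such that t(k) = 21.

17

We have t(1) = 48; t(2) = 24; t(3) = 12; t(4) = 6; t(5) = 3; t(6) = 30; t(7) = 15; t(8) = 36; t(9) = 18; t(10) = 9; t(11) = 33; t(12) = 45; t(13) = 51; t(14) = 54; t(15) = 27; t(16) = 42; t(17) = 21; t(18) = 39; t(19) = 48.
Since t(19) = t(1) = 48, the sequence is periodic with period 18.
The value 21 first appears (with k ≥ 2) at t(17).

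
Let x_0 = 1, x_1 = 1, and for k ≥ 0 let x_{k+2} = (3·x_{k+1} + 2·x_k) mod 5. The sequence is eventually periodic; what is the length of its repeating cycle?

We have x_0 = 1; x_1 = 1; x_2 = 0; x_3 = 2; x_4 = 1; x_5 = 2; x_6 = 3; x_7 = 3; x_8 = 0; x_9 = 1; x_{10} = 3; x_{11} = 1; x_{12} = 4; x_{13} = 4; x_{14} = 0; x_{15} = 3; x_{16} = 4; x_{17} = 3; x_{18} = 2; x_{19} = 2; x_{20} = 0; x_{21} = 4; x_{22} = 2; x_{23} = 4; x_{24} = 1; x_{25} = 1.
Since (x_{24}, x_{25}) = (x_0, x_1) = (1, 1) (two consecutive terms determine the rest), the sequence is periodic with period 24.

24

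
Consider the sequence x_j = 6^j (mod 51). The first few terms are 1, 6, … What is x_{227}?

Computing terms: x_0 = 1,  x_1 = 6,  x_2 = 36,  x_3 = 12,  x_4 = 21,  x_5 = 24,  x_6 = 42,  x_7 = 48,  x_8 = 33,  x_9 = 45,  x_{10} = 15,  x_{11} = 39,  x_{12} = 30,  x_{13} = 27,  x_{14} = 9,  x_{15} = 3,  x_{16} = 18,  x_{17} = 6.
Since x_{17} = x_1 = 6, the sequence is eventually periodic: after a pre-period of length 1 it cycles with period 16.
For j ≥ 1, x_j depends only on (j - 1) mod 16. (227 - 1) mod 16 = 2, so x_{227} = x_3 = 12.

12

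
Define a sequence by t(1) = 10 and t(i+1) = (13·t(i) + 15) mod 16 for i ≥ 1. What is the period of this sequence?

Computing terms: t(1) = 10; t(2) = 1; t(3) = 12; t(4) = 11; t(5) = 14; t(6) = 5; t(7) = 0; t(8) = 15; t(9) = 2; t(10) = 9; t(11) = 4; t(12) = 3; t(13) = 6; t(14) = 13; t(15) = 8; t(16) = 7; t(17) = 10.
The sequence repeats with period 16.

16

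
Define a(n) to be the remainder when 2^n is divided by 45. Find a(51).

We have a(0) = 1, a(1) = 2, a(2) = 4, a(3) = 8, a(4) = 16, a(5) = 32, a(6) = 19, a(7) = 38, a(8) = 31, a(9) = 17, a(10) = 34, a(11) = 23, a(12) = 1.
Since a(12) = a(0) = 1, the sequence is periodic with period 12.
So a(51) = a(0 + ((51-0) mod 12)) = a(3) = 8.

8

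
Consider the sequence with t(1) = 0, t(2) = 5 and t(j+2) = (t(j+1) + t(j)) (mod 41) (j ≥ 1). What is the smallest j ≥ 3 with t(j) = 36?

20

t(1) = 0,  t(2) = 5,  t(3) = 5,  t(4) = 10,  t(5) = 15,  t(6) = 25,  t(7) = 40,  t(8) = 24,  t(9) = 23,  t(10) = 6,  t(11) = 29,  t(12) = 35,  t(13) = 23,  t(14) = 17,  t(15) = 40,  t(16) = 16,  t(17) = 15,  t(18) = 31,  t(19) = 5,  t(20) = 36,  t(21) = 0,  t(22) = 36,  t(23) = 36,  t(24) = 31,  t(25) = 26,  t(26) = 16,  t(27) = 1,  t(28) = 17,  t(29) = 18,  t(30) = 35,  t(31) = 12,  t(32) = 6,  t(33) = 18,  t(34) = 24,  t(35) = 1,  t(36) = 25,  t(37) = 26,  t(38) = 10,  t(39) = 36,  t(40) = 5,  t(41) = 0,  t(42) = 5.
The sequence repeats with period 40.
The value 36 first appears (with j ≥ 3) at t(20).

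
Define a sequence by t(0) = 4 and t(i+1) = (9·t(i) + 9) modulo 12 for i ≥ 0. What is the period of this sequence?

4

Computing terms: t(0) = 4,  t(1) = 9,  t(2) = 6,  t(3) = 3,  t(4) = 0,  t(5) = 9.
Since t(5) = t(1) = 9, the sequence is eventually periodic: after a pre-period of length 1 it cycles with period 4.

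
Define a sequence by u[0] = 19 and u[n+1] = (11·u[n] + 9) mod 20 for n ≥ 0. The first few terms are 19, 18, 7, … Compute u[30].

19

Computing terms: u[0] = 19; u[1] = 18; u[2] = 7; u[3] = 6; u[4] = 15; u[5] = 14; u[6] = 3; u[7] = 2; u[8] = 11; u[9] = 10; u[10] = 19.
Since u[10] = u[0] = 19, the sequence is periodic with period 10.
So u[30] = u[0 + ((30-0) mod 10)] = u[0] = 19.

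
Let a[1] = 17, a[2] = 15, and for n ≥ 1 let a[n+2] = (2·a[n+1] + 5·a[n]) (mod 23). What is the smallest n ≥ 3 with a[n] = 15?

13

We have a[1] = 17; a[2] = 15; a[3] = 0; a[4] = 6; a[5] = 12; a[6] = 8; a[7] = 7; a[8] = 8; a[9] = 5; a[10] = 4; a[11] = 10; a[12] = 17; a[13] = 15.
Since (a[12], a[13]) = (a[1], a[2]) = (17, 15) (two consecutive terms determine the rest), the sequence is periodic with period 11.
The value 15 next appears (with n ≥ 3) at a[13].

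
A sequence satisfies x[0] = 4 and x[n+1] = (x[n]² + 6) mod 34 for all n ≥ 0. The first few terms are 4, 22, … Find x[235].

4

Listing terms: x[0] = 4,  x[1] = 22,  x[2] = 14,  x[3] = 32,  x[4] = 10,  x[5] = 4.
The sequence repeats with period 5.
So x[235] = x[0 + ((235-0) mod 5)] = x[0] = 4.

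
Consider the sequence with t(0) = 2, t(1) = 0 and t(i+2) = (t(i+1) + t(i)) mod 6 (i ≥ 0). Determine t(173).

Listing terms: t(0) = 2, t(1) = 0, t(2) = 2, t(3) = 2, t(4) = 4, t(5) = 0, t(6) = 4, t(7) = 4, t(8) = 2, t(9) = 0.
Since (t(8), t(9)) = (t(0), t(1)) = (2, 0) (two consecutive terms determine the rest), the sequence is periodic with period 8.
(173 - 0) mod 8 = 5, so t(173) = t(5) = 0.

0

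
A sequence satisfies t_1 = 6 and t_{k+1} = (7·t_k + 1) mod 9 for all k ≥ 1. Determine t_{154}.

6

Computing terms: t_1 = 6,  t_2 = 7,  t_3 = 5,  t_4 = 0,  t_5 = 1,  t_6 = 8,  t_7 = 3,  t_8 = 4,  t_9 = 2,  t_{10} = 6.
Since t_{10} = t_1 = 6, the sequence is periodic with period 9.
So t_{154} = t_{1 + ((154-1) mod 9)} = t_1 = 6.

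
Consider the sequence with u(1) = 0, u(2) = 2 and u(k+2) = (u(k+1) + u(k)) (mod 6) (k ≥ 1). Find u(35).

Computing terms: u(1) = 0; u(2) = 2; u(3) = 2; u(4) = 4; u(5) = 0; u(6) = 4; u(7) = 4; u(8) = 2; u(9) = 0; u(10) = 2.
The sequence repeats with period 8.
(35 - 1) mod 8 = 2, so u(35) = u(3) = 2.

2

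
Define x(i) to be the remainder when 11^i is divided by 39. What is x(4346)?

x(0) = 1, x(1) = 11, x(2) = 4, x(3) = 5, x(4) = 16, x(5) = 20, x(6) = 25, x(7) = 2, x(8) = 22, x(9) = 8, x(10) = 10, x(11) = 32, x(12) = 1.
Since x(12) = x(0) = 1, the sequence is periodic with period 12.
So x(4346) = x(0 + ((4346-0) mod 12)) = x(2) = 4.

4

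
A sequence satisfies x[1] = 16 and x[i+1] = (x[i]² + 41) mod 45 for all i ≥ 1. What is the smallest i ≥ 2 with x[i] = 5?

3

Listing terms: x[1] = 16; x[2] = 27; x[3] = 5; x[4] = 21; x[5] = 32; x[6] = 30; x[7] = 41; x[8] = 12; x[9] = 5.
Since x[9] = x[3] = 5, the sequence is eventually periodic: after a pre-period of length 2 it cycles with period 6.
The value 5 first appears (with i ≥ 2) at x[3].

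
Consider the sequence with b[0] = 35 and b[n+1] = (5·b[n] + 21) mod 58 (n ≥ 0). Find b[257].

Computing terms: b[0] = 35, b[1] = 22, b[2] = 15, b[3] = 38, b[4] = 37, b[5] = 32, b[6] = 7, b[7] = 56, b[8] = 11, b[9] = 18, b[10] = 53, b[11] = 54, b[12] = 1, b[13] = 26, b[14] = 35.
Since b[14] = b[0] = 35, the sequence is periodic with period 14.
So b[257] = b[0 + ((257-0) mod 14)] = b[5] = 32.

32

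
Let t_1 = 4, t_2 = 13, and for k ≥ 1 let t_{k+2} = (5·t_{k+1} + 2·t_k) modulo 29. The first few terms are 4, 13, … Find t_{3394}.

6

Computing terms: t_1 = 4,  t_2 = 13,  t_3 = 15,  t_4 = 14,  t_5 = 13,  t_6 = 6,  t_7 = 27,  t_8 = 2,  t_9 = 6,  t_{10} = 5,  t_{11} = 8,  t_{12} = 21,  t_{13} = 5,  t_{14} = 9,  t_{15} = 26,  t_{16} = 3,  t_{17} = 9,  t_{18} = 22,  t_{19} = 12,  t_{20} = 17,  t_{21} = 22,  t_{22} = 28,  t_{23} = 10,  t_{24} = 19,  t_{25} = 28,  t_{26} = 4,  t_{27} = 18,  t_{28} = 11,  t_{29} = 4,  t_{30} = 13.
The sequence repeats with period 28.
(3394 - 1) mod 28 = 5, so t_{3394} = t_6 = 6.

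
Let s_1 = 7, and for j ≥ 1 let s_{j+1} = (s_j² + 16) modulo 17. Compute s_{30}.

14

s_1 = 7,  s_2 = 14,  s_3 = 8,  s_4 = 12,  s_5 = 7.
Since s_5 = s_1 = 7, the sequence is periodic with period 4.
So s_{30} = s_{1 + ((30-1) mod 4)} = s_2 = 14.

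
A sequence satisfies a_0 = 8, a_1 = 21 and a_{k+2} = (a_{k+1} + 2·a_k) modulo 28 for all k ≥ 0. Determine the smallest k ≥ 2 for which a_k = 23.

3

We have a_0 = 8, a_1 = 21, a_2 = 9, a_3 = 23, a_4 = 13, a_5 = 3, a_6 = 1, a_7 = 7, a_8 = 9, a_9 = 23.
Since (a_8, a_9) = (a_2, a_3) = (9, 23) (two consecutive terms determine the rest), the sequence is eventually periodic: after a pre-period of length 2 it cycles with period 6.
The value 23 first appears (with k ≥ 2) at a_3.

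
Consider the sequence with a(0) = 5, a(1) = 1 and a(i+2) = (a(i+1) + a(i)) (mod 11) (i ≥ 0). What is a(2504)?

2

Computing terms: a(0) = 5, a(1) = 1, a(2) = 6, a(3) = 7, a(4) = 2, a(5) = 9, a(6) = 0, a(7) = 9, a(8) = 9, a(9) = 7, a(10) = 5, a(11) = 1.
The sequence repeats with period 10.
So a(2504) = a(0 + ((2504-0) mod 10)) = a(4) = 2.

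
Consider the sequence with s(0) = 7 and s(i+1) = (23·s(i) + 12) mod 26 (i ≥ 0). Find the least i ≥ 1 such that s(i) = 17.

1

Listing terms: s(0) = 7; s(1) = 17; s(2) = 13; s(3) = 25; s(4) = 15; s(5) = 19; s(6) = 7.
The sequence repeats with period 6.
The value 17 first appears (with i ≥ 1) at s(1).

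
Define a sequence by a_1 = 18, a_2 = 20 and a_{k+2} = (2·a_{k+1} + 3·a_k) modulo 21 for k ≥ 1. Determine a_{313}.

4

We have a_1 = 18; a_2 = 20; a_3 = 10; a_4 = 17; a_5 = 1; a_6 = 11; a_7 = 4; a_8 = 20; a_9 = 10.
Since (a_8, a_9) = (a_2, a_3) = (20, 10) (two consecutive terms determine the rest), the sequence is eventually periodic: after a pre-period of length 1 it cycles with period 6.
For k ≥ 2, a_k depends only on (k - 2) mod 6. (313 - 2) mod 6 = 5, so a_{313} = a_7 = 4.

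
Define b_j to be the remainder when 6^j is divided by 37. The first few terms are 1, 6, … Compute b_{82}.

Listing terms: b_0 = 1,  b_1 = 6,  b_2 = 36,  b_3 = 31,  b_4 = 1.
The sequence repeats with period 4.
(82 - 0) mod 4 = 2, so b_{82} = b_2 = 36.

36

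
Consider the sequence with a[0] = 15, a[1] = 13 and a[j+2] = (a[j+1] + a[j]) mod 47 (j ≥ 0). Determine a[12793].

Listing terms: a[0] = 15,  a[1] = 13,  a[2] = 28,  a[3] = 41,  a[4] = 22,  a[5] = 16,  a[6] = 38,  a[7] = 7,  a[8] = 45,  a[9] = 5,  a[10] = 3,  a[11] = 8,  a[12] = 11,  a[13] = 19,  a[14] = 30,  a[15] = 2,  a[16] = 32,  a[17] = 34,  a[18] = 19,  a[19] = 6,  a[20] = 25,  a[21] = 31,  a[22] = 9,  a[23] = 40,  a[24] = 2,  a[25] = 42,  a[26] = 44,  a[27] = 39,  a[28] = 36,  a[29] = 28,  a[30] = 17,  a[31] = 45,  a[32] = 15,  a[33] = 13.
Since (a[32], a[33]) = (a[0], a[1]) = (15, 13) (two consecutive terms determine the rest), the sequence is periodic with period 32.
(12793 - 0) mod 32 = 25, so a[12793] = a[25] = 42.

42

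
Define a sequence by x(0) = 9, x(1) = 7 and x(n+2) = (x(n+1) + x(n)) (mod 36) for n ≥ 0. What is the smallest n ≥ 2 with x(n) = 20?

x(0) = 9; x(1) = 7; x(2) = 16; x(3) = 23; x(4) = 3; x(5) = 26; x(6) = 29; x(7) = 19; x(8) = 12; x(9) = 31; x(10) = 7; x(11) = 2; x(12) = 9; x(13) = 11; x(14) = 20; x(15) = 31; x(16) = 15; x(17) = 10; x(18) = 25; x(19) = 35; x(20) = 24; x(21) = 23; x(22) = 11; x(23) = 34; x(24) = 9; x(25) = 7.
Since (x(24), x(25)) = (x(0), x(1)) = (9, 7) (two consecutive terms determine the rest), the sequence is periodic with period 24.
The value 20 first appears (with n ≥ 2) at x(14).

14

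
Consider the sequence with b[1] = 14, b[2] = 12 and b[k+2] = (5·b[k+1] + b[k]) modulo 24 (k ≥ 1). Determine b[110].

We have b[1] = 14; b[2] = 12; b[3] = 2; b[4] = 22; b[5] = 16; b[6] = 6; b[7] = 22; b[8] = 20; b[9] = 2; b[10] = 6; b[11] = 8; b[12] = 22; b[13] = 22; b[14] = 12; b[15] = 10; b[16] = 14; b[17] = 8; b[18] = 6; b[19] = 14; b[20] = 4; b[21] = 10; b[22] = 6; b[23] = 16; b[24] = 14; b[25] = 14; b[26] = 12.
Since (b[25], b[26]) = (b[1], b[2]) = (14, 12) (two consecutive terms determine the rest), the sequence is periodic with period 24.
So b[110] = b[1 + ((110-1) mod 24)] = b[14] = 12.

12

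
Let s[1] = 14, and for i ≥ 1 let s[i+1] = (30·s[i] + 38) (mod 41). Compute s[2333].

20

Listing terms: s[1] = 14,  s[2] = 7,  s[3] = 2,  s[4] = 16,  s[5] = 26,  s[6] = 39,  s[7] = 19,  s[8] = 34,  s[9] = 33,  s[10] = 3,  s[11] = 5,  s[12] = 24,  s[13] = 20,  s[14] = 23,  s[15] = 31,  s[16] = 25,  s[17] = 9,  s[18] = 21,  s[19] = 12,  s[20] = 29,  s[21] = 6,  s[22] = 13,  s[23] = 18,  s[24] = 4,  s[25] = 35,  s[26] = 22,  s[27] = 1,  s[28] = 27,  s[29] = 28,  s[30] = 17,  s[31] = 15,  s[32] = 37,  s[33] = 0,  s[34] = 38,  s[35] = 30,  s[36] = 36,  s[37] = 11,  s[38] = 40,  s[39] = 8,  s[40] = 32,  s[41] = 14.
The sequence repeats with period 40.
(2333 - 1) mod 40 = 12, so s[2333] = s[13] = 20.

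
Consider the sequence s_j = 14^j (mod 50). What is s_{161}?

Computing terms: s_1 = 14; s_2 = 46; s_3 = 44; s_4 = 16; s_5 = 24; s_6 = 36; s_7 = 4; s_8 = 6; s_9 = 34; s_{10} = 26; s_{11} = 14.
The sequence repeats with period 10.
(161 - 1) mod 10 = 0, so s_{161} = s_1 = 14.

14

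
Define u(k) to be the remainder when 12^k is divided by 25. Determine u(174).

14

u(0) = 1; u(1) = 12; u(2) = 19; u(3) = 3; u(4) = 11; u(5) = 7; u(6) = 9; u(7) = 8; u(8) = 21; u(9) = 2; u(10) = 24; u(11) = 13; u(12) = 6; u(13) = 22; u(14) = 14; u(15) = 18; u(16) = 16; u(17) = 17; u(18) = 4; u(19) = 23; u(20) = 1.
The sequence repeats with period 20.
So u(174) = u(0 + ((174-0) mod 20)) = u(14) = 14.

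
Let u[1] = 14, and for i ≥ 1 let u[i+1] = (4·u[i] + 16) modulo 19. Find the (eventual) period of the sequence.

Computing terms: u[1] = 14,  u[2] = 15,  u[3] = 0,  u[4] = 16,  u[5] = 4,  u[6] = 13,  u[7] = 11,  u[8] = 3,  u[9] = 9,  u[10] = 14.
Since u[10] = u[1] = 14, the sequence is periodic with period 9.

9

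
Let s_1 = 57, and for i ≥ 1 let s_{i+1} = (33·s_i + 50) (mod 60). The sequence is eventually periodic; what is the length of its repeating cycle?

We have s_1 = 57; s_2 = 11; s_3 = 53; s_4 = 59; s_5 = 17; s_6 = 11.
Since s_6 = s_2 = 11, the sequence is eventually periodic: after a pre-period of length 1 it cycles with period 4.

4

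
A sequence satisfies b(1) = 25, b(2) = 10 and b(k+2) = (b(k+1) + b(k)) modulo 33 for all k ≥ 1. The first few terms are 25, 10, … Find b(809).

We have b(1) = 25,  b(2) = 10,  b(3) = 2,  b(4) = 12,  b(5) = 14,  b(6) = 26,  b(7) = 7,  b(8) = 0,  b(9) = 7,  b(10) = 7,  b(11) = 14,  b(12) = 21,  b(13) = 2,  b(14) = 23,  b(15) = 25,  b(16) = 15,  b(17) = 7,  b(18) = 22,  b(19) = 29,  b(20) = 18,  b(21) = 14,  b(22) = 32,  b(23) = 13,  b(24) = 12,  b(25) = 25,  b(26) = 4,  b(27) = 29,  b(28) = 0,  b(29) = 29,  b(30) = 29,  b(31) = 25,  b(32) = 21,  b(33) = 13,  b(34) = 1,  b(35) = 14,  b(36) = 15,  b(37) = 29,  b(38) = 11,  b(39) = 7,  b(40) = 18,  b(41) = 25,  b(42) = 10.
Since (b(41), b(42)) = (b(1), b(2)) = (25, 10) (two consecutive terms determine the rest), the sequence is periodic with period 40.
(809 - 1) mod 40 = 8, so b(809) = b(9) = 7.

7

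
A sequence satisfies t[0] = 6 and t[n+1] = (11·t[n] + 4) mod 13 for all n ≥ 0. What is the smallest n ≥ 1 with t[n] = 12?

t[0] = 6,  t[1] = 5,  t[2] = 7,  t[3] = 3,  t[4] = 11,  t[5] = 8,  t[6] = 1,  t[7] = 2,  t[8] = 0,  t[9] = 4,  t[10] = 9,  t[11] = 12,  t[12] = 6.
The sequence repeats with period 12.
The value 12 first appears (with n ≥ 1) at t[11].

11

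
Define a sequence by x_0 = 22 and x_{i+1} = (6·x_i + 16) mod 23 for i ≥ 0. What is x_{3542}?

22

Computing terms: x_0 = 22, x_1 = 10, x_2 = 7, x_3 = 12, x_4 = 19, x_5 = 15, x_6 = 14, x_7 = 8, x_8 = 18, x_9 = 9, x_{10} = 1, x_{11} = 22.
The sequence repeats with period 11.
(3542 - 0) mod 11 = 0, so x_{3542} = x_0 = 22.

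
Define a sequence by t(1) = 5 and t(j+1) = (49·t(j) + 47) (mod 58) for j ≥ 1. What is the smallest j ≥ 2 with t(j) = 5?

15

t(1) = 5, t(2) = 2, t(3) = 29, t(4) = 18, t(5) = 1, t(6) = 38, t(7) = 53, t(8) = 34, t(9) = 31, t(10) = 0, t(11) = 47, t(12) = 30, t(13) = 9, t(14) = 24, t(15) = 5.
The sequence repeats with period 14.
The value 5 next appears (with j ≥ 2) at t(15).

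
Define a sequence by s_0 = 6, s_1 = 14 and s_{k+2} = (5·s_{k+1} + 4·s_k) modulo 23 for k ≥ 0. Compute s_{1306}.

Listing terms: s_0 = 6,  s_1 = 14,  s_2 = 2,  s_3 = 20,  s_4 = 16,  s_5 = 22,  s_6 = 13,  s_7 = 15,  s_8 = 12,  s_9 = 5,  s_{10} = 4,  s_{11} = 17,  s_{12} = 9,  s_{13} = 21,  s_{14} = 3,  s_{15} = 7,  s_{16} = 1,  s_{17} = 10,  s_{18} = 8,  s_{19} = 11,  s_{20} = 18,  s_{21} = 19,  s_{22} = 6,  s_{23} = 14.
The sequence repeats with period 22.
So s_{1306} = s_{0 + ((1306-0) mod 22)} = s_8 = 12.

12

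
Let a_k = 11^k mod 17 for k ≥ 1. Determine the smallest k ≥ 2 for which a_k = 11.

17

We have a_1 = 11, a_2 = 2, a_3 = 5, a_4 = 4, a_5 = 10, a_6 = 8, a_7 = 3, a_8 = 16, a_9 = 6, a_{10} = 15, a_{11} = 12, a_{12} = 13, a_{13} = 7, a_{14} = 9, a_{15} = 14, a_{16} = 1, a_{17} = 11.
Since a_{17} = a_1 = 11, the sequence is periodic with period 16.
The value 11 next appears (with k ≥ 2) at a_{17}.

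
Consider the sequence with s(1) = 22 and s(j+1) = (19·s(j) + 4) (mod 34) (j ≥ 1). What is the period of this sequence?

8

Computing terms: s(1) = 22, s(2) = 14, s(3) = 32, s(4) = 0, s(5) = 4, s(6) = 12, s(7) = 28, s(8) = 26, s(9) = 22.
The sequence repeats with period 8.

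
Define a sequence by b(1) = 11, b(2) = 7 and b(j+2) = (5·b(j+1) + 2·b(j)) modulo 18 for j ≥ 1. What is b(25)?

11

We have b(1) = 11, b(2) = 7, b(3) = 3, b(4) = 11, b(5) = 7.
Since (b(4), b(5)) = (b(1), b(2)) = (11, 7) (two consecutive terms determine the rest), the sequence is periodic with period 3.
(25 - 1) mod 3 = 0, so b(25) = b(1) = 11.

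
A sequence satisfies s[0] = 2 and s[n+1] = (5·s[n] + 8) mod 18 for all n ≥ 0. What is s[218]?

8

We have s[0] = 2; s[1] = 0; s[2] = 8; s[3] = 12; s[4] = 14; s[5] = 6; s[6] = 2.
Since s[6] = s[0] = 2, the sequence is periodic with period 6.
So s[218] = s[0 + ((218-0) mod 6)] = s[2] = 8.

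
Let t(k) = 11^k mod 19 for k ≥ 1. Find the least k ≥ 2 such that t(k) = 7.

2

Computing terms: t(1) = 11, t(2) = 7, t(3) = 1, t(4) = 11.
The sequence repeats with period 3.
The value 7 first appears (with k ≥ 2) at t(2).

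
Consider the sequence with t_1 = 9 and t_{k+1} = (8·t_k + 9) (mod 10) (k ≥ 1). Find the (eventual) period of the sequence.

4

t_1 = 9,  t_2 = 1,  t_3 = 7,  t_4 = 5,  t_5 = 9.
Since t_5 = t_1 = 9, the sequence is periodic with period 4.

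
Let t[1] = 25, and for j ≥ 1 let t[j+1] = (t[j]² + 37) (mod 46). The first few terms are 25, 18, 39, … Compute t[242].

4

Listing terms: t[1] = 25, t[2] = 18, t[3] = 39, t[4] = 40, t[5] = 27, t[6] = 30, t[7] = 17, t[8] = 4, t[9] = 7, t[10] = 40.
Since t[10] = t[4] = 40, the sequence is eventually periodic: after a pre-period of length 3 it cycles with period 6.
For j ≥ 4, t[j] depends only on (j - 4) mod 6. (242 - 4) mod 6 = 4, so t[242] = t[8] = 4.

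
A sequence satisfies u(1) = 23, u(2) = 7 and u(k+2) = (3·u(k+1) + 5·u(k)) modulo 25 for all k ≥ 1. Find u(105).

9

Computing terms: u(1) = 23; u(2) = 7; u(3) = 11; u(4) = 18; u(5) = 9; u(6) = 17; u(7) = 21; u(8) = 23; u(9) = 24; u(10) = 12; u(11) = 6; u(12) = 3; u(13) = 14; u(14) = 7; u(15) = 16; u(16) = 8; u(17) = 4; u(18) = 2; u(19) = 1; u(20) = 13; u(21) = 19; u(22) = 22; u(23) = 11; u(24) = 18.
Since (u(23), u(24)) = (u(3), u(4)) = (11, 18) (two consecutive terms determine the rest), the sequence is eventually periodic: after a pre-period of length 2 it cycles with period 20.
For k ≥ 3, u(k) depends only on (k - 3) mod 20. (105 - 3) mod 20 = 2, so u(105) = u(5) = 9.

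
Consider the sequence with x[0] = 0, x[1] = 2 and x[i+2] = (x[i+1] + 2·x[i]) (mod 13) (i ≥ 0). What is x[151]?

8

We have x[0] = 0,  x[1] = 2,  x[2] = 2,  x[3] = 6,  x[4] = 10,  x[5] = 9,  x[6] = 3,  x[7] = 8,  x[8] = 1,  x[9] = 4,  x[10] = 6,  x[11] = 1,  x[12] = 0,  x[13] = 2.
Since (x[12], x[13]) = (x[0], x[1]) = (0, 2) (two consecutive terms determine the rest), the sequence is periodic with period 12.
(151 - 0) mod 12 = 7, so x[151] = x[7] = 8.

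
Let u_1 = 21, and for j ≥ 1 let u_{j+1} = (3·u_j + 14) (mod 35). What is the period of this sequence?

Computing terms: u_1 = 21; u_2 = 7; u_3 = 0; u_4 = 14; u_5 = 21.
The sequence repeats with period 4.

4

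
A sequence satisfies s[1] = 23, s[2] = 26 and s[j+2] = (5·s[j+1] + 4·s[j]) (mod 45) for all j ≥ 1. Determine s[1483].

We have s[1] = 23; s[2] = 26; s[3] = 42; s[4] = 44; s[5] = 28; s[6] = 1; s[7] = 27; s[8] = 4; s[9] = 38; s[10] = 26; s[11] = 12; s[12] = 29; s[13] = 13; s[14] = 1; s[15] = 12; s[16] = 19; s[17] = 8; s[18] = 26; s[19] = 27; s[20] = 14; s[21] = 43; s[22] = 1; s[23] = 42; s[24] = 34; s[25] = 23; s[26] = 26.
The sequence repeats with period 24.
(1483 - 1) mod 24 = 18, so s[1483] = s[19] = 27.

27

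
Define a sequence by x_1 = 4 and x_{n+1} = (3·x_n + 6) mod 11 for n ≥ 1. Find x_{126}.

4

Listing terms: x_1 = 4, x_2 = 7, x_3 = 5, x_4 = 10, x_5 = 3, x_6 = 4.
The sequence repeats with period 5.
So x_{126} = x_{1 + ((126-1) mod 5)} = x_1 = 4.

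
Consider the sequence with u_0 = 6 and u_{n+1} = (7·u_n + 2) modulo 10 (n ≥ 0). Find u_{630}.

0

We have u_0 = 6, u_1 = 4, u_2 = 0, u_3 = 2, u_4 = 6.
Since u_4 = u_0 = 6, the sequence is periodic with period 4.
So u_{630} = u_{0 + ((630-0) mod 4)} = u_2 = 0.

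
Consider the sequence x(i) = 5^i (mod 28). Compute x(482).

Computing terms: x(0) = 1; x(1) = 5; x(2) = 25; x(3) = 13; x(4) = 9; x(5) = 17; x(6) = 1.
The sequence repeats with period 6.
(482 - 0) mod 6 = 2, so x(482) = x(2) = 25.

25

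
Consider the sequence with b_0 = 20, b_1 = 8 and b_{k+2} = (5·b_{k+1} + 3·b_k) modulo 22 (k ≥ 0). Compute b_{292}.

Computing terms: b_0 = 20; b_1 = 8; b_2 = 12; b_3 = 18; b_4 = 16; b_5 = 2; b_6 = 14; b_7 = 10; b_8 = 4; b_9 = 6; b_{10} = 20; b_{11} = 8.
The sequence repeats with period 10.
So b_{292} = b_{0 + ((292-0) mod 10)} = b_2 = 12.

12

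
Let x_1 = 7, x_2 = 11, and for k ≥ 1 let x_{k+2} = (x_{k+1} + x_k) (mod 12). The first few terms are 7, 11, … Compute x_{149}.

Computing terms: x_1 = 7,  x_2 = 11,  x_3 = 6,  x_4 = 5,  x_5 = 11,  x_6 = 4,  x_7 = 3,  x_8 = 7,  x_9 = 10,  x_{10} = 5,  x_{11} = 3,  x_{12} = 8,  x_{13} = 11,  x_{14} = 7,  x_{15} = 6,  x_{16} = 1,  x_{17} = 7,  x_{18} = 8,  x_{19} = 3,  x_{20} = 11,  x_{21} = 2,  x_{22} = 1,  x_{23} = 3,  x_{24} = 4,  x_{25} = 7,  x_{26} = 11.
The sequence repeats with period 24.
So x_{149} = x_{1 + ((149-1) mod 24)} = x_5 = 11.

11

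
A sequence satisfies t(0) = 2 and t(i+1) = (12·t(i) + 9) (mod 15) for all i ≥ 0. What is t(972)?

12

t(0) = 2,  t(1) = 3,  t(2) = 0,  t(3) = 9,  t(4) = 12,  t(5) = 3.
Since t(5) = t(1) = 3, the sequence is eventually periodic: after a pre-period of length 1 it cycles with period 4.
For i ≥ 1, t(i) depends only on (i - 1) mod 4. (972 - 1) mod 4 = 3, so t(972) = t(4) = 12.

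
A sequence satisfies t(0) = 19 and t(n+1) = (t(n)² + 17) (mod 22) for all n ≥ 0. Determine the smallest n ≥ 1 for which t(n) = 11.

t(0) = 19, t(1) = 4, t(2) = 11, t(3) = 6, t(4) = 9, t(5) = 10, t(6) = 7, t(7) = 0, t(8) = 17, t(9) = 20, t(10) = 21, t(11) = 18, t(12) = 11.
Since t(12) = t(2) = 11, the sequence is eventually periodic: after a pre-period of length 2 it cycles with period 10.
The value 11 first appears (with n ≥ 1) at t(2).

2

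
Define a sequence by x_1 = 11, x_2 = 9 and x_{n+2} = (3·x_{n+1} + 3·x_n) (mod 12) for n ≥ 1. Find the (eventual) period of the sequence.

3

x_1 = 11, x_2 = 9, x_3 = 0, x_4 = 3, x_5 = 9, x_6 = 0.
Since (x_5, x_6) = (x_2, x_3) = (9, 0) (two consecutive terms determine the rest), the sequence is eventually periodic: after a pre-period of length 1 it cycles with period 3.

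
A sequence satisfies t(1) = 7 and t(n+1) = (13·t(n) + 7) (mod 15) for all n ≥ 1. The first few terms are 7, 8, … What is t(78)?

We have t(1) = 7; t(2) = 8; t(3) = 6; t(4) = 10; t(5) = 2; t(6) = 3; t(7) = 1; t(8) = 5; t(9) = 12; t(10) = 13; t(11) = 11; t(12) = 0; t(13) = 7.
The sequence repeats with period 12.
So t(78) = t(1 + ((78-1) mod 12)) = t(6) = 3.

3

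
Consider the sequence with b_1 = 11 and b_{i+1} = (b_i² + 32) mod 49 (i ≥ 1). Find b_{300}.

We have b_1 = 11, b_2 = 6, b_3 = 19, b_4 = 1, b_5 = 33, b_6 = 43, b_7 = 19.
Since b_7 = b_3 = 19, the sequence is eventually periodic: after a pre-period of length 2 it cycles with period 4.
For i ≥ 3, b_i depends only on (i - 3) mod 4. (300 - 3) mod 4 = 1, so b_{300} = b_4 = 1.

1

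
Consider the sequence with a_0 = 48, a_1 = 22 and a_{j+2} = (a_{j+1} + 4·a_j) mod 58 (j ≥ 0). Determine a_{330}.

We have a_0 = 48, a_1 = 22, a_2 = 40, a_3 = 12, a_4 = 56, a_5 = 46, a_6 = 38, a_7 = 48, a_8 = 26, a_9 = 44, a_{10} = 32, a_{11} = 34, a_{12} = 46, a_{13} = 8, a_{14} = 18, a_{15} = 50, a_{16} = 6, a_{17} = 32, a_{18} = 56, a_{19} = 10, a_{20} = 2, a_{21} = 42, a_{22} = 50, a_{23} = 44, a_{24} = 12, a_{25} = 14, a_{26} = 4, a_{27} = 2, a_{28} = 18, a_{29} = 26, a_{30} = 40, a_{31} = 28, a_{32} = 14, a_{33} = 10, a_{34} = 8, a_{35} = 48, a_{36} = 22.
The sequence repeats with period 35.
So a_{330} = a_{0 + ((330-0) mod 35)} = a_{15} = 50.

50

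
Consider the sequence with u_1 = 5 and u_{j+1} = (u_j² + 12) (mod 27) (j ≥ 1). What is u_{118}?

u_1 = 5, u_2 = 10, u_3 = 4, u_4 = 1, u_5 = 13, u_6 = 19, u_7 = 22, u_8 = 10.
Since u_8 = u_2 = 10, the sequence is eventually periodic: after a pre-period of length 1 it cycles with period 6.
For j ≥ 2, u_j depends only on (j - 2) mod 6. (118 - 2) mod 6 = 2, so u_{118} = u_4 = 1.

1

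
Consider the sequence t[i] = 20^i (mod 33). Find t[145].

Computing terms: t[0] = 1; t[1] = 20; t[2] = 4; t[3] = 14; t[4] = 16; t[5] = 23; t[6] = 31; t[7] = 26; t[8] = 25; t[9] = 5; t[10] = 1.
The sequence repeats with period 10.
(145 - 0) mod 10 = 5, so t[145] = t[5] = 23.

23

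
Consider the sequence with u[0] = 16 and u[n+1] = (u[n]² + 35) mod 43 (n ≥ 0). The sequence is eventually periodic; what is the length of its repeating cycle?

9

u[0] = 16,  u[1] = 33,  u[2] = 6,  u[3] = 28,  u[4] = 2,  u[5] = 39,  u[6] = 8,  u[7] = 13,  u[8] = 32,  u[9] = 27,  u[10] = 33.
Since u[10] = u[1] = 33, the sequence is eventually periodic: after a pre-period of length 1 it cycles with period 9.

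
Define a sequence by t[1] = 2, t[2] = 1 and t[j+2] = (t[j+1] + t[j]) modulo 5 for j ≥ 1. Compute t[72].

We have t[1] = 2; t[2] = 1; t[3] = 3; t[4] = 4; t[5] = 2; t[6] = 1.
Since (t[5], t[6]) = (t[1], t[2]) = (2, 1) (two consecutive terms determine the rest), the sequence is periodic with period 4.
(72 - 1) mod 4 = 3, so t[72] = t[4] = 4.

4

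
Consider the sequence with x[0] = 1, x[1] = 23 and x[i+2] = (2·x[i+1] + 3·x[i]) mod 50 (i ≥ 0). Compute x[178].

29

x[0] = 1, x[1] = 23, x[2] = 49, x[3] = 17, x[4] = 31, x[5] = 13, x[6] = 19, x[7] = 27, x[8] = 11, x[9] = 3, x[10] = 39, x[11] = 37, x[12] = 41, x[13] = 43, x[14] = 9, x[15] = 47, x[16] = 21, x[17] = 33, x[18] = 29, x[19] = 7, x[20] = 1, x[21] = 23.
Since (x[20], x[21]) = (x[0], x[1]) = (1, 23) (two consecutive terms determine the rest), the sequence is periodic with period 20.
So x[178] = x[0 + ((178-0) mod 20)] = x[18] = 29.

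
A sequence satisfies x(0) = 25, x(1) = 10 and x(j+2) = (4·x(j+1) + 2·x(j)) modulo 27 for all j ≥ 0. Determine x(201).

Listing terms: x(0) = 25, x(1) = 10, x(2) = 9, x(3) = 2, x(4) = 26, x(5) = 0, x(6) = 25, x(7) = 19, x(8) = 18, x(9) = 2, x(10) = 17, x(11) = 18, x(12) = 25, x(13) = 1, x(14) = 0, x(15) = 2, x(16) = 8, x(17) = 9, x(18) = 25, x(19) = 10.
Since (x(18), x(19)) = (x(0), x(1)) = (25, 10) (two consecutive terms determine the rest), the sequence is periodic with period 18.
So x(201) = x(0 + ((201-0) mod 18)) = x(3) = 2.

2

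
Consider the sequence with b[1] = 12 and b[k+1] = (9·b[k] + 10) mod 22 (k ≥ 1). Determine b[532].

8

Listing terms: b[1] = 12, b[2] = 8, b[3] = 16, b[4] = 0, b[5] = 10, b[6] = 12.
The sequence repeats with period 5.
(532 - 1) mod 5 = 1, so b[532] = b[2] = 8.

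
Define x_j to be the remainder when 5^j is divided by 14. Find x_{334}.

We have x_1 = 5; x_2 = 11; x_3 = 13; x_4 = 9; x_5 = 3; x_6 = 1; x_7 = 5.
The sequence repeats with period 6.
(334 - 1) mod 6 = 3, so x_{334} = x_4 = 9.

9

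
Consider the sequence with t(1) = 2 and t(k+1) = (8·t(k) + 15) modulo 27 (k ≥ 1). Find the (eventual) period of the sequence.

We have t(1) = 2,  t(2) = 4,  t(3) = 20,  t(4) = 13,  t(5) = 11,  t(6) = 22,  t(7) = 2.
The sequence repeats with period 6.

6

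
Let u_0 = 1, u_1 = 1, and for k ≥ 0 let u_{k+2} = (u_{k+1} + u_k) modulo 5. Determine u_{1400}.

Computing terms: u_0 = 1,  u_1 = 1,  u_2 = 2,  u_3 = 3,  u_4 = 0,  u_5 = 3,  u_6 = 3,  u_7 = 1,  u_8 = 4,  u_9 = 0,  u_{10} = 4,  u_{11} = 4,  u_{12} = 3,  u_{13} = 2,  u_{14} = 0,  u_{15} = 2,  u_{16} = 2,  u_{17} = 4,  u_{18} = 1,  u_{19} = 0,  u_{20} = 1,  u_{21} = 1.
The sequence repeats with period 20.
So u_{1400} = u_{0 + ((1400-0) mod 20)} = u_0 = 1.

1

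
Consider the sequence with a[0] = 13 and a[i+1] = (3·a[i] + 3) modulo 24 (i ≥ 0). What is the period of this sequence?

Listing terms: a[0] = 13; a[1] = 18; a[2] = 9; a[3] = 6; a[4] = 21; a[5] = 18.
Since a[5] = a[1] = 18, the sequence is eventually periodic: after a pre-period of length 1 it cycles with period 4.

4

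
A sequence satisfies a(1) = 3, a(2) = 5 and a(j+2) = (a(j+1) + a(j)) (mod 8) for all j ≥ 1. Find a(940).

5

Computing terms: a(1) = 3, a(2) = 5, a(3) = 0, a(4) = 5, a(5) = 5, a(6) = 2, a(7) = 7, a(8) = 1, a(9) = 0, a(10) = 1, a(11) = 1, a(12) = 2, a(13) = 3, a(14) = 5.
Since (a(13), a(14)) = (a(1), a(2)) = (3, 5) (two consecutive terms determine the rest), the sequence is periodic with period 12.
So a(940) = a(1 + ((940-1) mod 12)) = a(4) = 5.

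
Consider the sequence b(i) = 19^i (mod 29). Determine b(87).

15

We have b(0) = 1, b(1) = 19, b(2) = 13, b(3) = 15, b(4) = 24, b(5) = 21, b(6) = 22, b(7) = 12, b(8) = 25, b(9) = 11, b(10) = 6, b(11) = 27, b(12) = 20, b(13) = 3, b(14) = 28, b(15) = 10, b(16) = 16, b(17) = 14, b(18) = 5, b(19) = 8, b(20) = 7, b(21) = 17, b(22) = 4, b(23) = 18, b(24) = 23, b(25) = 2, b(26) = 9, b(27) = 26, b(28) = 1.
Since b(28) = b(0) = 1, the sequence is periodic with period 28.
So b(87) = b(0 + ((87-0) mod 28)) = b(3) = 15.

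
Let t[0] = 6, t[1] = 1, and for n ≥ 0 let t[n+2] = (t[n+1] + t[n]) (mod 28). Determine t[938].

We have t[0] = 6, t[1] = 1, t[2] = 7, t[3] = 8, t[4] = 15, t[5] = 23, t[6] = 10, t[7] = 5, t[8] = 15, t[9] = 20, t[10] = 7, t[11] = 27, t[12] = 6, t[13] = 5, t[14] = 11, t[15] = 16, t[16] = 27, t[17] = 15, t[18] = 14, t[19] = 1, t[20] = 15, t[21] = 16, t[22] = 3, t[23] = 19, t[24] = 22, t[25] = 13, t[26] = 7, t[27] = 20, t[28] = 27, t[29] = 19, t[30] = 18, t[31] = 9, t[32] = 27, t[33] = 8, t[34] = 7, t[35] = 15, t[36] = 22, t[37] = 9, t[38] = 3, t[39] = 12, t[40] = 15, t[41] = 27, t[42] = 14, t[43] = 13, t[44] = 27, t[45] = 12, t[46] = 11, t[47] = 23, t[48] = 6, t[49] = 1.
Since (t[48], t[49]) = (t[0], t[1]) = (6, 1) (two consecutive terms determine the rest), the sequence is periodic with period 48.
So t[938] = t[0 + ((938-0) mod 48)] = t[26] = 7.

7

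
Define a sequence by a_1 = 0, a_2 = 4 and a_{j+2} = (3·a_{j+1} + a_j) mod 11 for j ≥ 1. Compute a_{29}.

0

Computing terms: a_1 = 0,  a_2 = 4,  a_3 = 1,  a_4 = 7,  a_5 = 0,  a_6 = 7,  a_7 = 10,  a_8 = 4,  a_9 = 0,  a_{10} = 4.
The sequence repeats with period 8.
So a_{29} = a_{1 + ((29-1) mod 8)} = a_5 = 0.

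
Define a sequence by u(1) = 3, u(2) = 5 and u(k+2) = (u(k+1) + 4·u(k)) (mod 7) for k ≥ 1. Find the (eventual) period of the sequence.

Listing terms: u(1) = 3,  u(2) = 5,  u(3) = 3,  u(4) = 2,  u(5) = 0,  u(6) = 1,  u(7) = 1,  u(8) = 5,  u(9) = 2,  u(10) = 1,  u(11) = 2,  u(12) = 6,  u(13) = 0,  u(14) = 3,  u(15) = 3,  u(16) = 1,  u(17) = 6,  u(18) = 3,  u(19) = 6,  u(20) = 4,  u(21) = 0,  u(22) = 2,  u(23) = 2,  u(24) = 3,  u(25) = 4,  u(26) = 2,  u(27) = 4,  u(28) = 5,  u(29) = 0,  u(30) = 6,  u(31) = 6,  u(32) = 2,  u(33) = 5,  u(34) = 6,  u(35) = 5,  u(36) = 1,  u(37) = 0,  u(38) = 4,  u(39) = 4,  u(40) = 6,  u(41) = 1,  u(42) = 4,  u(43) = 1,  u(44) = 3,  u(45) = 0,  u(46) = 5,  u(47) = 5,  u(48) = 4,  u(49) = 3,  u(50) = 5.
The sequence repeats with period 48.

48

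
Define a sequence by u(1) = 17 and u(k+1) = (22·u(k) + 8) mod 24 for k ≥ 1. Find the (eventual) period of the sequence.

3

Listing terms: u(1) = 17,  u(2) = 22,  u(3) = 12,  u(4) = 8,  u(5) = 16,  u(6) = 0,  u(7) = 8.
Since u(7) = u(4) = 8, the sequence is eventually periodic: after a pre-period of length 3 it cycles with period 3.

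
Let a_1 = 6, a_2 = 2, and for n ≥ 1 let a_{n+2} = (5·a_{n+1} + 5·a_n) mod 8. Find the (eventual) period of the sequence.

Computing terms: a_1 = 6; a_2 = 2; a_3 = 0; a_4 = 2; a_5 = 2; a_6 = 4; a_7 = 6; a_8 = 2.
Since (a_7, a_8) = (a_1, a_2) = (6, 2) (two consecutive terms determine the rest), the sequence is periodic with period 6.

6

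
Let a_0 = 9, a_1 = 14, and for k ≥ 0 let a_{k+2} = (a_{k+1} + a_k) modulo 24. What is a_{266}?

a_0 = 9; a_1 = 14; a_2 = 23; a_3 = 13; a_4 = 12; a_5 = 1; a_6 = 13; a_7 = 14; a_8 = 3; a_9 = 17; a_{10} = 20; a_{11} = 13; a_{12} = 9; a_{13} = 22; a_{14} = 7; a_{15} = 5; a_{16} = 12; a_{17} = 17; a_{18} = 5; a_{19} = 22; a_{20} = 3; a_{21} = 1; a_{22} = 4; a_{23} = 5; a_{24} = 9; a_{25} = 14.
Since (a_{24}, a_{25}) = (a_0, a_1) = (9, 14) (two consecutive terms determine the rest), the sequence is periodic with period 24.
(266 - 0) mod 24 = 2, so a_{266} = a_2 = 23.

23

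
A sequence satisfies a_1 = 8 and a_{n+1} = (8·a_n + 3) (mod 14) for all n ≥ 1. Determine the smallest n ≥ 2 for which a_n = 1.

8

Computing terms: a_1 = 8,  a_2 = 11,  a_3 = 7,  a_4 = 3,  a_5 = 13,  a_6 = 9,  a_7 = 5,  a_8 = 1,  a_9 = 11.
Since a_9 = a_2 = 11, the sequence is eventually periodic: after a pre-period of length 1 it cycles with period 7.
The value 1 first appears (with n ≥ 2) at a_8.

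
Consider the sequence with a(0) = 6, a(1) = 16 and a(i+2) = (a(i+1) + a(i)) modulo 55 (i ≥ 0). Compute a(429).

10

We have a(0) = 6; a(1) = 16; a(2) = 22; a(3) = 38; a(4) = 5; a(5) = 43; a(6) = 48; a(7) = 36; a(8) = 29; a(9) = 10; a(10) = 39; a(11) = 49; a(12) = 33; a(13) = 27; a(14) = 5; a(15) = 32; a(16) = 37; a(17) = 14; a(18) = 51; a(19) = 10; a(20) = 6; a(21) = 16.
The sequence repeats with period 20.
So a(429) = a(0 + ((429-0) mod 20)) = a(9) = 10.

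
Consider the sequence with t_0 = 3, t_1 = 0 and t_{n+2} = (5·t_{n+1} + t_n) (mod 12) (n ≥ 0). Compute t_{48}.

Listing terms: t_0 = 3; t_1 = 0; t_2 = 3; t_3 = 3; t_4 = 6; t_5 = 9; t_6 = 3; t_7 = 0.
The sequence repeats with period 6.
So t_{48} = t_{0 + ((48-0) mod 6)} = t_0 = 3.

3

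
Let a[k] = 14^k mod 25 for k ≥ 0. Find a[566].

a[0] = 1; a[1] = 14; a[2] = 21; a[3] = 19; a[4] = 16; a[5] = 24; a[6] = 11; a[7] = 4; a[8] = 6; a[9] = 9; a[10] = 1.
Since a[10] = a[0] = 1, the sequence is periodic with period 10.
(566 - 0) mod 10 = 6, so a[566] = a[6] = 11.

11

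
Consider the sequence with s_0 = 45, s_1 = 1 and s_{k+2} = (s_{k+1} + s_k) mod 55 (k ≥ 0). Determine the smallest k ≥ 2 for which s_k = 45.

We have s_0 = 45, s_1 = 1, s_2 = 46, s_3 = 47, s_4 = 38, s_5 = 30, s_6 = 13, s_7 = 43, s_8 = 1, s_9 = 44, s_{10} = 45, s_{11} = 34, s_{12} = 24, s_{13} = 3, s_{14} = 27, s_{15} = 30, s_{16} = 2, s_{17} = 32, s_{18} = 34, s_{19} = 11, s_{20} = 45, s_{21} = 1.
Since (s_{20}, s_{21}) = (s_0, s_1) = (45, 1) (two consecutive terms determine the rest), the sequence is periodic with period 20.
The value 45 first appears (with k ≥ 2) at s_{10}.

10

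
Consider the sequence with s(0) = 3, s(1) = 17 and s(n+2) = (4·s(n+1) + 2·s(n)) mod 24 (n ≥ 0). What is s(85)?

8

Listing terms: s(0) = 3; s(1) = 17; s(2) = 2; s(3) = 18; s(4) = 4; s(5) = 4; s(6) = 0; s(7) = 8; s(8) = 8; s(9) = 0; s(10) = 16; s(11) = 16; s(12) = 0; s(13) = 8.
Since (s(12), s(13)) = (s(6), s(7)) = (0, 8) (two consecutive terms determine the rest), the sequence is eventually periodic: after a pre-period of length 6 it cycles with period 6.
For n ≥ 6, s(n) depends only on (n - 6) mod 6. (85 - 6) mod 6 = 1, so s(85) = s(7) = 8.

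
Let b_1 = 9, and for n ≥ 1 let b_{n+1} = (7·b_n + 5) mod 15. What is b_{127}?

6

Listing terms: b_1 = 9; b_2 = 8; b_3 = 1; b_4 = 12; b_5 = 14; b_6 = 13; b_7 = 6; b_8 = 2; b_9 = 4; b_{10} = 3; b_{11} = 11; b_{12} = 7; b_{13} = 9.
The sequence repeats with period 12.
(127 - 1) mod 12 = 6, so b_{127} = b_7 = 6.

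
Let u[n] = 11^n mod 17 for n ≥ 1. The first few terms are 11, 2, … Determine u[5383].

3

u[1] = 11, u[2] = 2, u[3] = 5, u[4] = 4, u[5] = 10, u[6] = 8, u[7] = 3, u[8] = 16, u[9] = 6, u[10] = 15, u[11] = 12, u[12] = 13, u[13] = 7, u[14] = 9, u[15] = 14, u[16] = 1, u[17] = 11.
Since u[17] = u[1] = 11, the sequence is periodic with period 16.
(5383 - 1) mod 16 = 6, so u[5383] = u[7] = 3.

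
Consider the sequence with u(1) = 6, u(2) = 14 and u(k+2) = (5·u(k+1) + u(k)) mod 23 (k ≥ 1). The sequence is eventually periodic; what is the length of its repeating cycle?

Computing terms: u(1) = 6, u(2) = 14, u(3) = 7, u(4) = 3, u(5) = 22, u(6) = 21, u(7) = 12, u(8) = 12, u(9) = 3, u(10) = 4, u(11) = 0, u(12) = 4, u(13) = 20, u(14) = 12, u(15) = 11, u(16) = 21, u(17) = 1, u(18) = 3, u(19) = 16, u(20) = 14, u(21) = 17, u(22) = 7, u(23) = 6, u(24) = 14.
The sequence repeats with period 22.

22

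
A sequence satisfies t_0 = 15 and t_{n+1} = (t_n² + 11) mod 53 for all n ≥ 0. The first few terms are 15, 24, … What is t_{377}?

4

Computing terms: t_0 = 15,  t_1 = 24,  t_2 = 4,  t_3 = 27,  t_4 = 51,  t_5 = 15.
The sequence repeats with period 5.
So t_{377} = t_{0 + ((377-0) mod 5)} = t_2 = 4.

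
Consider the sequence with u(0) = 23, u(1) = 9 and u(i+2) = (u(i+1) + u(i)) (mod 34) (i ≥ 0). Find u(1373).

12

We have u(0) = 23, u(1) = 9, u(2) = 32, u(3) = 7, u(4) = 5, u(5) = 12, u(6) = 17, u(7) = 29, u(8) = 12, u(9) = 7, u(10) = 19, u(11) = 26, u(12) = 11, u(13) = 3, u(14) = 14, u(15) = 17, u(16) = 31, u(17) = 14, u(18) = 11, u(19) = 25, u(20) = 2, u(21) = 27, u(22) = 29, u(23) = 22, u(24) = 17, u(25) = 5, u(26) = 22, u(27) = 27, u(28) = 15, u(29) = 8, u(30) = 23, u(31) = 31, u(32) = 20, u(33) = 17, u(34) = 3, u(35) = 20, u(36) = 23, u(37) = 9.
Since (u(36), u(37)) = (u(0), u(1)) = (23, 9) (two consecutive terms determine the rest), the sequence is periodic with period 36.
(1373 - 0) mod 36 = 5, so u(1373) = u(5) = 12.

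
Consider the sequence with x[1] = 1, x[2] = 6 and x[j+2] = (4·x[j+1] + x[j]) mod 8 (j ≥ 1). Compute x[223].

x[1] = 1, x[2] = 6, x[3] = 1, x[4] = 2, x[5] = 1, x[6] = 6.
Since (x[5], x[6]) = (x[1], x[2]) = (1, 6) (two consecutive terms determine the rest), the sequence is periodic with period 4.
(223 - 1) mod 4 = 2, so x[223] = x[3] = 1.

1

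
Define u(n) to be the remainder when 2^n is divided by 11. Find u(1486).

9

Listing terms: u(1) = 2, u(2) = 4, u(3) = 8, u(4) = 5, u(5) = 10, u(6) = 9, u(7) = 7, u(8) = 3, u(9) = 6, u(10) = 1, u(11) = 2.
Since u(11) = u(1) = 2, the sequence is periodic with period 10.
(1486 - 1) mod 10 = 5, so u(1486) = u(6) = 9.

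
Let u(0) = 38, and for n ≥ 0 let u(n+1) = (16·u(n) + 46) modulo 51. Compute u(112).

Listing terms: u(0) = 38; u(1) = 42; u(2) = 4; u(3) = 8; u(4) = 21; u(5) = 25; u(6) = 38.
Since u(6) = u(0) = 38, the sequence is periodic with period 6.
(112 - 0) mod 6 = 4, so u(112) = u(4) = 21.

21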